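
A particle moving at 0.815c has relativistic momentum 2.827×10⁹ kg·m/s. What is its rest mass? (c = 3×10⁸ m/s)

γ = 1/√(1 - 0.815²) = 1.7257
v = 0.815 × 3×10⁸ = 2.445×10⁸ m/s
m = p/(γv) = 2.827×10⁹/(1.7257 × 2.445×10⁸) = 6.700 kg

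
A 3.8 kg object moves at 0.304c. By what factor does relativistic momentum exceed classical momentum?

p_rel = γmv, p_class = mv
Ratio = γ = 1/√(1 - 0.304²) = 1.050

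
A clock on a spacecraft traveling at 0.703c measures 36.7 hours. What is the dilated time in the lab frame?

Proper time Δt₀ = 36.7 hours
γ = 1/√(1 - 0.703²) = 1.406
Δt = γΔt₀ = 1.406 × 36.7 = 51.60 hours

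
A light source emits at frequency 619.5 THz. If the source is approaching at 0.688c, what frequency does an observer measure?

β = v/c = 0.688
(1+β)/(1-β) = 1.688/0.312 = 5.410
Doppler factor = √(5.410) = 2.326
f_obs = 619.5 × 2.326 = 1441 THz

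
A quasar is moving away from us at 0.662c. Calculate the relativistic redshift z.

β = 0.662
(1+β)/(1-β) = 1.662/0.338 = 4.917
√(4.917) = 2.217
z = 2.217 - 1 = 1.217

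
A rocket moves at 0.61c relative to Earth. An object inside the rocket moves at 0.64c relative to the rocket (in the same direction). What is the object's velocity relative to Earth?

u = (u' + v)/(1 + u'v/c²)
Numerator: 0.64 + 0.61 = 1.25
Denominator: 1 + 0.3904 = 1.3904
u = 1.25/1.3904 = 0.8990c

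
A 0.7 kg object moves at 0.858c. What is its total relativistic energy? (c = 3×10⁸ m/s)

γ = 1/√(1 - 0.858²) = 1.947
mc² = 0.7 × (3×10⁸)² = 6.300×10¹⁶ J
E = γmc² = 1.947 × 6.300×10¹⁶ = 1.227×10¹⁷ J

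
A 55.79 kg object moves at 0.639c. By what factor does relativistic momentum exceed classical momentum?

p_rel = γmv, p_class = mv
Ratio = γ = 1/√(1 - 0.639²) = 1.300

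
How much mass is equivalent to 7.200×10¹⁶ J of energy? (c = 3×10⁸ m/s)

From E = mc², we get m = E/c²
c² = (3×10⁸)² = 9×10¹⁶ m²/s²
m = 7.200×10¹⁶ / 9×10¹⁶ = 0.8000 kg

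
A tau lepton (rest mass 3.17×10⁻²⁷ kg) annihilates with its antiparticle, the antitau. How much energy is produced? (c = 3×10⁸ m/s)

Both particles have the same rest mass, so total mass = 2m
E = 2m·c² = 2 × 3.17×10⁻²⁷ × (3×10⁸)²
= 2 × 3.17×10⁻²⁷ × 9×10¹⁶
= 5.706×10⁻¹⁰ J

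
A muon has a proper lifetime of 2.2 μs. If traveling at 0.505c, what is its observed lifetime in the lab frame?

Proper lifetime τ₀ = 2.2 μs
γ = 1/√(1 - 0.505²) = 1.1586
τ = γτ₀ = 1.1586 × 2.2 μs = 2.549 μs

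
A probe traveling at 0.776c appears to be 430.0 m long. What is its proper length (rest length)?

Contracted length L = 430.0 m
γ = 1/√(1 - 0.776²) = 1.58546
L₀ = γL = 1.58546 × 430.0 = 681.7 m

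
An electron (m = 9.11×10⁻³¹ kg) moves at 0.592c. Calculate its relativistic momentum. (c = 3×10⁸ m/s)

γ = 1/√(1 - 0.592²) = 1.241
v = 0.592 × 3×10⁸ = 1.776×10⁸ m/s
p = γmv = 1.241 × 9.11×10⁻³¹ × 1.776×10⁸ = 2.008×10⁻²² kg·m/s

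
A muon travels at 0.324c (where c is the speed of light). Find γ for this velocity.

v/c = 0.324, so (v/c)² = 0.104976
1 - (v/c)² = 0.895024
γ = 1/√(0.895024) = 1.057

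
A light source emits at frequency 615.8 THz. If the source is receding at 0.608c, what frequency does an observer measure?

β = v/c = 0.608
(1-β)/(1+β) = 0.392/1.608 = 0.24378
Doppler factor = √(0.24378) = 0.4937
f_obs = 615.8 × 0.4937 = 304.0 THz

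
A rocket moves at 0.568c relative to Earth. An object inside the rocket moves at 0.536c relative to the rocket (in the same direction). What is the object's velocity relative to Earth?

u = (u' + v)/(1 + u'v/c²)
Numerator: 0.536 + 0.568 = 1.104
Denominator: 1 + 0.304448 = 1.304448
u = 1.104/1.304448 = 0.8463c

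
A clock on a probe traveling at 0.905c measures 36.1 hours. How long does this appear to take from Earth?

Proper time Δt₀ = 36.1 hours
γ = 1/√(1 - 0.905²) = 2.3507
Δt = γΔt₀ = 2.3507 × 36.1 = 84.86 hours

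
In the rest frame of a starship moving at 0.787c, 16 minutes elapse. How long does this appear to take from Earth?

Proper time Δt₀ = 16 minutes
γ = 1/√(1 - 0.787²) = 1.6209
Δt = γΔt₀ = 1.6209 × 16 = 25.93 minutes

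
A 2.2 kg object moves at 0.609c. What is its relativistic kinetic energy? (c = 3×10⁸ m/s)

γ = 1/√(1 - 0.609²) = 1.26076
γ - 1 = 0.26076
KE = (γ-1)mc² = 0.26076 × 2.2 × (3×10⁸)² = 5.163×10¹⁶ J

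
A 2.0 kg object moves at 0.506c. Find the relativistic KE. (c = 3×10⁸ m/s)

γ = 1/√(1 - 0.506²) = 1.1594
γ - 1 = 0.1594
KE = (γ-1)mc² = 0.1594 × 2.0 × (3×10⁸)² = 2.869×10¹⁶ J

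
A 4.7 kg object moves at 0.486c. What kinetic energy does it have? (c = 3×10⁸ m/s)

γ = 1/√(1 - 0.486²) = 1.1442
γ - 1 = 0.1442
KE = (γ-1)mc² = 0.1442 × 4.7 × (3×10⁸)² = 6.100×10¹⁶ J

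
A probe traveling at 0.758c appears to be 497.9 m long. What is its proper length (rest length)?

Contracted length L = 497.9 m
γ = 1/√(1 - 0.758²) = 1.53314
L₀ = γL = 1.53314 × 497.9 = 763.4 m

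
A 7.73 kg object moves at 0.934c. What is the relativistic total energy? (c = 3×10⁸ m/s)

γ = 1/√(1 - 0.934²) = 2.799
mc² = 7.73 × (3×10⁸)² = 6.957×10¹⁷ J
E = γmc² = 2.799 × 6.957×10¹⁷ = 1.947×10¹⁸ J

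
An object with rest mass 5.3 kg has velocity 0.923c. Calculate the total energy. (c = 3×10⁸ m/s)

γ = 1/√(1 - 0.923²) = 2.599
mc² = 5.3 × (3×10⁸)² = 4.770×10¹⁷ J
E = γmc² = 2.599 × 4.770×10¹⁷ = 1.240×10¹⁸ J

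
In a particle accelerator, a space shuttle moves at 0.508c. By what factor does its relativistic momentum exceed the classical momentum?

p_rel = γmv, p_class = mv
Ratio = γ = 1/√(1 - 0.508²)
= 1/√(0.741936) = 1.161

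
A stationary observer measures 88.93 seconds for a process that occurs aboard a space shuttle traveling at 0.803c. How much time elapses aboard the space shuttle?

Dilated time Δt = 88.93 seconds
γ = 1/√(1 - 0.803²) = 1.678
Δt₀ = Δt/γ = 88.93/1.678 = 53.00 seconds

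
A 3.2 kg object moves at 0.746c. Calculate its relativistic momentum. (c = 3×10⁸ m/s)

γ = 1/√(1 - 0.746²) = 1.5016
v = 0.746 × 3×10⁸ = 2.238×10⁸ m/s
p = γmv = 1.5016 × 3.2 × 2.238×10⁸ = 1.075×10⁹ kg·m/s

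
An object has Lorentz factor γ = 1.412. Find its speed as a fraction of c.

From γ = 1/√(1 - v²/c²):
1/γ² = 1/1.412² = 0.5016
v²/c² = 1 - 0.5016 = 0.4984
v/c = √(0.4984) = 0.7060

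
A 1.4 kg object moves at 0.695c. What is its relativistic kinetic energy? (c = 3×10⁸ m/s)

γ = 1/√(1 - 0.695²) = 1.3908
γ - 1 = 0.3908
KE = (γ-1)mc² = 0.3908 × 1.4 × (3×10⁸)² = 4.924×10¹⁶ J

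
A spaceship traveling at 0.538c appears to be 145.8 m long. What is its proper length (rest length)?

Contracted length L = 145.8 m
γ = 1/√(1 - 0.538²) = 1.1863
L₀ = γL = 1.1863 × 145.8 = 173.0 m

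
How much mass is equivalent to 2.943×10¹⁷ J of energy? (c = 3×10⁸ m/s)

From E = mc², we get m = E/c²
c² = (3×10⁸)² = 9×10¹⁶ m²/s²
m = 2.943×10¹⁷ / 9×10¹⁶ = 3.270 kg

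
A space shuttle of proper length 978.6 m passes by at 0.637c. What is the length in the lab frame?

Proper length L₀ = 978.6 m
γ = 1/√(1 - 0.637²) = 1.2972
L = L₀/γ = 978.6/1.2972 = 754.4 m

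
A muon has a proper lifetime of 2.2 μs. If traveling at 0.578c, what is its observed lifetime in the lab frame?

Proper lifetime τ₀ = 2.2 μs
γ = 1/√(1 - 0.578²) = 1.2254
τ = γτ₀ = 1.2254 × 2.2 μs = 2.696 μs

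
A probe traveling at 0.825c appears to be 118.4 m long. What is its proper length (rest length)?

Contracted length L = 118.4 m
γ = 1/√(1 - 0.825²) = 1.7695
L₀ = γL = 1.7695 × 118.4 = 209.5 m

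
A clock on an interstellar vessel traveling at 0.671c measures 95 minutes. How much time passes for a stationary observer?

Proper time Δt₀ = 95 minutes
γ = 1/√(1 - 0.671²) = 1.3487
Δt = γΔt₀ = 1.3487 × 95 = 128.1 minutes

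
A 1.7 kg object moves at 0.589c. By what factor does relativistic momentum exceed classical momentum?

p_rel = γmv, p_class = mv
Ratio = γ = 1/√(1 - 0.589²) = 1.237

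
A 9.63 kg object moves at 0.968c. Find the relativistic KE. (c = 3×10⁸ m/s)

γ = 1/√(1 - 0.968²) = 3.985
γ - 1 = 2.985
KE = (γ-1)mc² = 2.985 × 9.63 × (3×10⁸)² = 2.587×10¹⁸ J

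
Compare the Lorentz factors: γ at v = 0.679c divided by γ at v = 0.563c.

γ₁ = 1/√(1 - 0.679²) = 1.362
γ₂ = 1/√(1 - 0.563²) = 1.210
γ₁/γ₂ = 1.362/1.210 = 1.126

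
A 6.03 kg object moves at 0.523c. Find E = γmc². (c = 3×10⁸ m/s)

γ = 1/√(1 - 0.523²) = 1.1733
mc² = 6.03 × (3×10⁸)² = 5.427×10¹⁷ J
E = γmc² = 1.1733 × 5.427×10¹⁷ = 6.367×10¹⁷ J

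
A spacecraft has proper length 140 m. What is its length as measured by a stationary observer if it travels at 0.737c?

Proper length L₀ = 140 m
γ = 1/√(1 - 0.737²) = 1.479525
L = L₀/γ = 140/1.479525 = 94.62 m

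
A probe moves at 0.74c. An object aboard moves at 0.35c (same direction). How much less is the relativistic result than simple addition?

Classical: u' + v = 0.35 + 0.74 = 1.09c
Relativistic: u = (0.35 + 0.74)/(1 + 0.259) = 1.09/1.259 = 0.8658c
Difference: 1.09 - 0.8658 = 0.2242c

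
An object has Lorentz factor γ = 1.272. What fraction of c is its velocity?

From γ = 1/√(1 - v²/c²):
1/γ² = 1/1.272² = 0.6181
v²/c² = 1 - 0.6181 = 0.3819
v/c = √(0.3819) = 0.6180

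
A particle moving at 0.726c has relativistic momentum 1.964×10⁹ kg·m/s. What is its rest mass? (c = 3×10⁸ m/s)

γ = 1/√(1 - 0.726²) = 1.4541
v = 0.726 × 3×10⁸ = 2.178×10⁸ m/s
m = p/(γv) = 1.964×10⁹/(1.4541 × 2.178×10⁸) = 6.201 kg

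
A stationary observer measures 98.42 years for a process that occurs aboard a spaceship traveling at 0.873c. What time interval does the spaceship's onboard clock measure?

Dilated time Δt = 98.42 years
γ = 1/√(1 - 0.873²) = 2.0504
Δt₀ = Δt/γ = 98.42/2.0504 = 48.00 years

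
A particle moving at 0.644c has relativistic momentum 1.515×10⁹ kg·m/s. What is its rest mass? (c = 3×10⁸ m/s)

γ = 1/√(1 - 0.644²) = 1.3071
v = 0.644 × 3×10⁸ = 1.932×10⁸ m/s
m = p/(γv) = 1.515×10⁹/(1.3071 × 1.932×10⁸) = 5.999 kg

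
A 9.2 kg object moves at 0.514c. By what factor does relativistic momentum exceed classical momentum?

p_rel = γmv, p_class = mv
Ratio = γ = 1/√(1 - 0.514²) = 1.166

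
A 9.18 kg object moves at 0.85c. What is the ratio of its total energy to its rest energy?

E = γmc², E₀ = mc²
E/E₀ = γ = 1/√(1 - 0.85²) = 1.898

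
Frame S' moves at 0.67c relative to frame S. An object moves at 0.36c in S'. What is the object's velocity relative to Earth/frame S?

u = (u' + v)/(1 + u'v/c²)
Numerator: 0.36 + 0.67 = 1.03
Denominator: 1 + 0.2412 = 1.2412
u = 1.03/1.2412 = 0.8298c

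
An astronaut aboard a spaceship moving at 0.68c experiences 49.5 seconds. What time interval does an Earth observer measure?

Proper time Δt₀ = 49.5 seconds
γ = 1/√(1 - 0.68²) = 1.3639
Δt = γΔt₀ = 1.3639 × 49.5 = 67.51 seconds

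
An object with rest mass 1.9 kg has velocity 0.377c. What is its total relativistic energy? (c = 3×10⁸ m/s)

γ = 1/√(1 - 0.377²) = 1.0797
mc² = 1.9 × (3×10⁸)² = 1.710×10¹⁷ J
E = γmc² = 1.0797 × 1.710×10¹⁷ = 1.846×10¹⁷ J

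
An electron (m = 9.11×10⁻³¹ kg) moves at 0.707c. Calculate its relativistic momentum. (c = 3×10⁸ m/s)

γ = 1/√(1 - 0.707²) = 1.414
v = 0.707 × 3×10⁸ = 2.121×10⁸ m/s
p = γmv = 1.414 × 9.11×10⁻³¹ × 2.121×10⁸ = 2.732×10⁻²² kg·m/s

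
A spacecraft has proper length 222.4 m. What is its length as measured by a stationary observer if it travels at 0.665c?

Proper length L₀ = 222.4 m
γ = 1/√(1 - 0.665²) = 1.339
L = L₀/γ = 222.4/1.339 = 166.1 m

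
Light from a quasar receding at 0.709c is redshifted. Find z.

β = 0.709
(1+β)/(1-β) = 1.709/0.291 = 5.873
√(5.873) = 2.423
z = 2.423 - 1 = 1.423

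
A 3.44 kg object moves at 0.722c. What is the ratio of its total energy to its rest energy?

E = γmc², E₀ = mc²
E/E₀ = γ = 1/√(1 - 0.722²) = 1.445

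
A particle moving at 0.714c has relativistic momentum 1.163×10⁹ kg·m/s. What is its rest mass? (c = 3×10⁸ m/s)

γ = 1/√(1 - 0.714²) = 1.4283
v = 0.714 × 3×10⁸ = 2.142×10⁸ m/s
m = p/(γv) = 1.163×10⁹/(1.4283 × 2.142×10⁸) = 3.801 kg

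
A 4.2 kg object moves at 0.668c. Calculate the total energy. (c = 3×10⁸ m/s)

γ = 1/√(1 - 0.668²) = 1.344
mc² = 4.2 × (3×10⁸)² = 3.780×10¹⁷ J
E = γmc² = 1.344 × 3.780×10¹⁷ = 5.080×10¹⁷ J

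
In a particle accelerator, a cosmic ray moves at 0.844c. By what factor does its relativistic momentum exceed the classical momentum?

p_rel = γmv, p_class = mv
Ratio = γ = 1/√(1 - 0.844²)
= 1/√(0.287664) = 1.864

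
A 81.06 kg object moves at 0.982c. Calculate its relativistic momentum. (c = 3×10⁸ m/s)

γ = 1/√(1 - 0.982²) = 5.294
v = 0.982 × 3×10⁸ = 2.946×10⁸ m/s
p = γmv = 5.294 × 81.06 × 2.946×10⁸ = 1.264×10¹¹ kg·m/s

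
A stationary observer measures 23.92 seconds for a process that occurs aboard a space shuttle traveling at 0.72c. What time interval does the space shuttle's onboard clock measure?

Dilated time Δt = 23.92 seconds
γ = 1/√(1 - 0.72²) = 1.441
Δt₀ = Δt/γ = 23.92/1.441 = 16.60 seconds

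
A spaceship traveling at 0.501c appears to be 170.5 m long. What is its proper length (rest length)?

Contracted length L = 170.5 m
γ = 1/√(1 - 0.501²) = 1.1555
L₀ = γL = 1.1555 × 170.5 = 197.0 m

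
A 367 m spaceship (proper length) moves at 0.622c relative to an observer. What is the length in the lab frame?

Proper length L₀ = 367 m
γ = 1/√(1 - 0.622²) = 1.277
L = L₀/γ = 367/1.277 = 287.4 m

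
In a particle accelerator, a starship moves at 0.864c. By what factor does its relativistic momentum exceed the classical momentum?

p_rel = γmv, p_class = mv
Ratio = γ = 1/√(1 - 0.864²)
= 1/√(0.253504) = 1.986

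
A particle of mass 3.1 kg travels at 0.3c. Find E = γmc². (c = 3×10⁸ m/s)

γ = 1/√(1 - 0.3²) = 1.0483
mc² = 3.1 × (3×10⁸)² = 2.790×10¹⁷ J
E = γmc² = 1.0483 × 2.790×10¹⁷ = 2.925×10¹⁷ J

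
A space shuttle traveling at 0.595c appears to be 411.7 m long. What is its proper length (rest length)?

Contracted length L = 411.7 m
γ = 1/√(1 - 0.595²) = 1.244
L₀ = γL = 1.244 × 411.7 = 512.2 m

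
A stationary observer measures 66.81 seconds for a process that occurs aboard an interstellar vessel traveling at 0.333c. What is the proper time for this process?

Dilated time Δt = 66.81 seconds
γ = 1/√(1 - 0.333²) = 1.0605
Δt₀ = Δt/γ = 66.81/1.0605 = 63.00 seconds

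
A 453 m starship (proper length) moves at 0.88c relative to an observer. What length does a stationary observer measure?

Proper length L₀ = 453 m
γ = 1/√(1 - 0.88²) = 2.105
L = L₀/γ = 453/2.105 = 215.2 m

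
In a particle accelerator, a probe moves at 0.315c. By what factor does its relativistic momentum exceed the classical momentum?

p_rel = γmv, p_class = mv
Ratio = γ = 1/√(1 - 0.315²)
= 1/√(0.900775) = 1.054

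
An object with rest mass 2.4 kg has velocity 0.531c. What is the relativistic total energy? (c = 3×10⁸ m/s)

γ = 1/√(1 - 0.531²) = 1.180
mc² = 2.4 × (3×10⁸)² = 2.160×10¹⁷ J
E = γmc² = 1.180 × 2.160×10¹⁷ = 2.549×10¹⁷ J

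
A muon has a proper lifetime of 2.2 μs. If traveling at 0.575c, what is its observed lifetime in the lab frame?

Proper lifetime τ₀ = 2.2 μs
γ = 1/√(1 - 0.575²) = 1.2223
τ = γτ₀ = 1.2223 × 2.2 μs = 2.689 μs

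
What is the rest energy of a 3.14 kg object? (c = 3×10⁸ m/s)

c² = (3×10⁸)² = 9.000×10¹⁶ m²/s²
E₀ = mc² = 3.14 × 9.000×10¹⁶ = 2.826×10¹⁷ J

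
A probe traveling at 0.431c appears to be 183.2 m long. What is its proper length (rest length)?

Contracted length L = 183.2 m
γ = 1/√(1 - 0.431²) = 1.108
L₀ = γL = 1.108 × 183.2 = 203.0 m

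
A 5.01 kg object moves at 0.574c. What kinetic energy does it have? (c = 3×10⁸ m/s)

γ = 1/√(1 - 0.574²) = 1.22122
γ - 1 = 0.22122
KE = (γ-1)mc² = 0.22122 × 5.01 × (3×10⁸)² = 9.975×10¹⁶ J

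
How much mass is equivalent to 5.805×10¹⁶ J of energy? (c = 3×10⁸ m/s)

From E = mc², we get m = E/c²
c² = (3×10⁸)² = 9×10¹⁶ m²/s²
m = 5.805×10¹⁶ / 9×10¹⁶ = 0.6450 kg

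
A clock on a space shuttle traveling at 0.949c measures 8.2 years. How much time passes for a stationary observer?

Proper time Δt₀ = 8.2 years
γ = 1/√(1 - 0.949²) = 3.172
Δt = γΔt₀ = 3.172 × 8.2 = 26.01 years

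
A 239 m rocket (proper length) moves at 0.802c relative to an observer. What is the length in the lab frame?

Proper length L₀ = 239 m
γ = 1/√(1 - 0.802²) = 1.674
L = L₀/γ = 239/1.674 = 142.8 m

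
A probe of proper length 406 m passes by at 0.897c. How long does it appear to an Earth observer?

Proper length L₀ = 406 m
γ = 1/√(1 - 0.897²) = 2.262
L = L₀/γ = 406/2.262 = 179.5 m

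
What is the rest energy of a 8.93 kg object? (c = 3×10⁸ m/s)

c² = (3×10⁸)² = 9.000×10¹⁶ m²/s²
E₀ = mc² = 8.93 × 9.000×10¹⁶ = 8.037×10¹⁷ J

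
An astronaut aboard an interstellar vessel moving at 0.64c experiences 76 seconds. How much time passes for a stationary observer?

Proper time Δt₀ = 76 seconds
γ = 1/√(1 - 0.64²) = 1.3014
Δt = γΔt₀ = 1.3014 × 76 = 98.91 seconds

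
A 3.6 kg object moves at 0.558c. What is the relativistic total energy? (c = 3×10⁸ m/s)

γ = 1/√(1 - 0.558²) = 1.205
mc² = 3.6 × (3×10⁸)² = 3.240×10¹⁷ J
E = γmc² = 1.205 × 3.240×10¹⁷ = 3.904×10¹⁷ J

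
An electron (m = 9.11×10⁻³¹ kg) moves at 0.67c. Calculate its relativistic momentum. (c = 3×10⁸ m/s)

γ = 1/√(1 - 0.67²) = 1.347
v = 0.67 × 3×10⁸ = 2.010×10⁸ m/s
p = γmv = 1.347 × 9.11×10⁻³¹ × 2.010×10⁸ = 2.467×10⁻²² kg·m/s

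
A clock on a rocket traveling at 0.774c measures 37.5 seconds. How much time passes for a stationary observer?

Proper time Δt₀ = 37.5 seconds
γ = 1/√(1 - 0.774²) = 1.5793
Δt = γΔt₀ = 1.5793 × 37.5 = 59.22 seconds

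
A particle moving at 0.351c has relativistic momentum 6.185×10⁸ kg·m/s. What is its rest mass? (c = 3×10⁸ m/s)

γ = 1/√(1 - 0.351²) = 1.068
v = 0.351 × 3×10⁸ = 1.053×10⁸ m/s
m = p/(γv) = 6.185×10⁸/(1.068 × 1.053×10⁸) = 5.500 kg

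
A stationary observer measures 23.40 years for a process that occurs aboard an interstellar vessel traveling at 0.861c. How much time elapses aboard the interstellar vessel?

Dilated time Δt = 23.40 years
γ = 1/√(1 - 0.861²) = 1.966
Δt₀ = Δt/γ = 23.40/1.966 = 11.90 years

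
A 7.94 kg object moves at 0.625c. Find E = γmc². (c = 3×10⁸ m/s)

γ = 1/√(1 - 0.625²) = 1.281
mc² = 7.94 × (3×10⁸)² = 7.146×10¹⁷ J
E = γmc² = 1.281 × 7.146×10¹⁷ = 9.154×10¹⁷ J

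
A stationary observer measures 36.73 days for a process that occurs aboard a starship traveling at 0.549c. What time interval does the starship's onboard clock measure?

Dilated time Δt = 36.73 days
γ = 1/√(1 - 0.549²) = 1.1964
Δt₀ = Δt/γ = 36.73/1.1964 = 30.70 days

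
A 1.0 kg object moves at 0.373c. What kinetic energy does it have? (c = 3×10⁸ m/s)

γ = 1/√(1 - 0.373²) = 1.07778
γ - 1 = 0.07778
KE = (γ-1)mc² = 0.07778 × 1.0 × (3×10⁸)² = 7.000×10¹⁵ J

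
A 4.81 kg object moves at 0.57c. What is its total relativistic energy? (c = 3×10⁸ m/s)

γ = 1/√(1 - 0.57²) = 1.2171
mc² = 4.81 × (3×10⁸)² = 4.329×10¹⁷ J
E = γmc² = 1.2171 × 4.329×10¹⁷ = 5.269×10¹⁷ J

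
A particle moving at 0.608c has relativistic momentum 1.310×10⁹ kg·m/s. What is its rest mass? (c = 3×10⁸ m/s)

γ = 1/√(1 - 0.608²) = 1.2595
v = 0.608 × 3×10⁸ = 1.824×10⁸ m/s
m = p/(γv) = 1.310×10⁹/(1.2595 × 1.824×10⁸) = 5.702 kg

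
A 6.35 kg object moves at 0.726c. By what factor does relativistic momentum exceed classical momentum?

p_rel = γmv, p_class = mv
Ratio = γ = 1/√(1 - 0.726²) = 1.454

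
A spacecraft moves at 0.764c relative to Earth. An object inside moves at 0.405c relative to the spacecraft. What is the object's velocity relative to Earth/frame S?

u = (u' + v)/(1 + u'v/c²)
Numerator: 0.405 + 0.764 = 1.169
Denominator: 1 + 0.30942 = 1.30942
u = 1.169/1.30942 = 0.8928c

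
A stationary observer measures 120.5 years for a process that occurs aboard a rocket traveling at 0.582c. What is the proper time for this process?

Dilated time Δt = 120.5 years
γ = 1/√(1 - 0.582²) = 1.2297
Δt₀ = Δt/γ = 120.5/1.2297 = 97.99 years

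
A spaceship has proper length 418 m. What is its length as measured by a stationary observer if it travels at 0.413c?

Proper length L₀ = 418 m
γ = 1/√(1 - 0.413²) = 1.098
L = L₀/γ = 418/1.098 = 380.7 m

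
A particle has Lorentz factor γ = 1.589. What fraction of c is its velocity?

From γ = 1/√(1 - v²/c²):
1/γ² = 1/1.589² = 0.3961
v²/c² = 1 - 0.3961 = 0.6039
v/c = √(0.6039) = 0.7771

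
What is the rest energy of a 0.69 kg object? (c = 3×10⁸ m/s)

c² = (3×10⁸)² = 9.000×10¹⁶ m²/s²
E₀ = mc² = 0.69 × 9.000×10¹⁶ = 6.210×10¹⁶ J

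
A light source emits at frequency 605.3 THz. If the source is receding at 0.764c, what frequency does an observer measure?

β = v/c = 0.764
(1-β)/(1+β) = 0.236/1.764 = 0.1338
Doppler factor = √(0.1338) = 0.3658
f_obs = 605.3 × 0.3658 = 221.4 THz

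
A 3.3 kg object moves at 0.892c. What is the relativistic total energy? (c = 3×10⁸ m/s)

γ = 1/√(1 - 0.892²) = 2.212
mc² = 3.3 × (3×10⁸)² = 2.970×10¹⁷ J
E = γmc² = 2.212 × 2.970×10¹⁷ = 6.570×10¹⁷ J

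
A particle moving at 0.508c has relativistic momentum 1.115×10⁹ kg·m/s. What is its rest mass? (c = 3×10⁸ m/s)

γ = 1/√(1 - 0.508²) = 1.161
v = 0.508 × 3×10⁸ = 1.524×10⁸ m/s
m = p/(γv) = 1.115×10⁹/(1.161 × 1.524×10⁸) = 6.302 kg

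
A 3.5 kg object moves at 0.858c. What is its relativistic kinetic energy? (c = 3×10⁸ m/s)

γ = 1/√(1 - 0.858²) = 1.9469
γ - 1 = 0.9469
KE = (γ-1)mc² = 0.9469 × 3.5 × (3×10⁸)² = 2.983×10¹⁷ J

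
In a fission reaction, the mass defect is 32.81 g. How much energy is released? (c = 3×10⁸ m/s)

Convert mass defect: Δm = 32.81 g = 0.03281 kg
E = Δm·c² = 0.03281 × (3×10⁸)²
= 0.03281 × 9×10¹⁶ = 2.953×10¹⁵ J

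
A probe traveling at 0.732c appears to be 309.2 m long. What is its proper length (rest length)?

Contracted length L = 309.2 m
γ = 1/√(1 - 0.732²) = 1.4678
L₀ = γL = 1.4678 × 309.2 = 453.8 m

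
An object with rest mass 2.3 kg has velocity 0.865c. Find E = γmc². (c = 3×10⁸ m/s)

γ = 1/√(1 - 0.865²) = 1.9929
mc² = 2.3 × (3×10⁸)² = 2.070×10¹⁷ J
E = γmc² = 1.9929 × 2.070×10¹⁷ = 4.125×10¹⁷ J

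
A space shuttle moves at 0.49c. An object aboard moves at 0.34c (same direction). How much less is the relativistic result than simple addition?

Classical: u' + v = 0.34 + 0.49 = 0.83c
Relativistic: u = (0.34 + 0.49)/(1 + 0.1666) = 0.83/1.1666 = 0.7115c
Difference: 0.83 - 0.7115 = 0.1185c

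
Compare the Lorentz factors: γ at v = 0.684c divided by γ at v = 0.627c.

γ₁ = 1/√(1 - 0.684²) = 1.371
γ₂ = 1/√(1 - 0.627²) = 1.284
γ₁/γ₂ = 1.371/1.284 = 1.068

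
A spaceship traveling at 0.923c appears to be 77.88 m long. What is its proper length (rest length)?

Contracted length L = 77.88 m
γ = 1/√(1 - 0.923²) = 2.599
L₀ = γL = 2.599 × 77.88 = 202.4 m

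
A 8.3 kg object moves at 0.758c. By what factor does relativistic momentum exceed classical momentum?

p_rel = γmv, p_class = mv
Ratio = γ = 1/√(1 - 0.758²) = 1.533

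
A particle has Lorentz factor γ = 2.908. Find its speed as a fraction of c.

From γ = 1/√(1 - v²/c²):
1/γ² = 1/2.908² = 0.1183
v²/c² = 1 - 0.1183 = 0.8817
v/c = √(0.8817) = 0.9390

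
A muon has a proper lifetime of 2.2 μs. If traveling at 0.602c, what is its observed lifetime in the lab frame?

Proper lifetime τ₀ = 2.2 μs
γ = 1/√(1 - 0.602²) = 1.2524
τ = γτ₀ = 1.2524 × 2.2 μs = 2.755 μs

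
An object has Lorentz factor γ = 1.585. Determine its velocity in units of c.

From γ = 1/√(1 - v²/c²):
1/γ² = 1/1.585² = 0.39805
v²/c² = 1 - 0.39805 = 0.60195
v/c = √(0.60195) = 0.7759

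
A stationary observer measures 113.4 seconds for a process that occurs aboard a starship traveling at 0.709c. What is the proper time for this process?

Dilated time Δt = 113.4 seconds
γ = 1/√(1 - 0.709²) = 1.418
Δt₀ = Δt/γ = 113.4/1.418 = 79.97 seconds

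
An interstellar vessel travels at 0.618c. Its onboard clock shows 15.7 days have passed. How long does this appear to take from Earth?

Proper time Δt₀ = 15.7 days
γ = 1/√(1 - 0.618²) = 1.272
Δt = γΔt₀ = 1.272 × 15.7 = 19.97 days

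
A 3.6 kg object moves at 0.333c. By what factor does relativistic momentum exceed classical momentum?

p_rel = γmv, p_class = mv
Ratio = γ = 1/√(1 - 0.333²) = 1.061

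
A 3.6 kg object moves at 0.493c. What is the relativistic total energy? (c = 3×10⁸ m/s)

γ = 1/√(1 - 0.493²) = 1.1494
mc² = 3.6 × (3×10⁸)² = 3.240×10¹⁷ J
E = γmc² = 1.1494 × 3.240×10¹⁷ = 3.724×10¹⁷ J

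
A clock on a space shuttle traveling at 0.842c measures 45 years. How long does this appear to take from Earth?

Proper time Δt₀ = 45 years
γ = 1/√(1 - 0.842²) = 1.8536
Δt = γΔt₀ = 1.8536 × 45 = 83.41 years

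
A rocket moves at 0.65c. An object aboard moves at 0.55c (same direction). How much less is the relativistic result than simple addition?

Classical: u' + v = 0.55 + 0.65 = 1.2c
Relativistic: u = (0.55 + 0.65)/(1 + 0.3575) = 1.2/1.3575 = 0.8840c
Difference: 1.2 - 0.8840 = 0.3160c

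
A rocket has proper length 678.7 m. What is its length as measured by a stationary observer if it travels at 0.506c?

Proper length L₀ = 678.7 m
γ = 1/√(1 - 0.506²) = 1.1594
L = L₀/γ = 678.7/1.1594 = 585.4 m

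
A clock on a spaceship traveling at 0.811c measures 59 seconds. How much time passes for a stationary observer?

Proper time Δt₀ = 59 seconds
γ = 1/√(1 - 0.811²) = 1.709
Δt = γΔt₀ = 1.709 × 59 = 100.8 seconds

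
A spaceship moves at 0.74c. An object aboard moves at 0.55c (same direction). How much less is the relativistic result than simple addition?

Classical: u' + v = 0.55 + 0.74 = 1.29c
Relativistic: u = (0.55 + 0.74)/(1 + 0.407) = 1.29/1.407 = 0.9168c
Difference: 1.29 - 0.9168 = 0.3732c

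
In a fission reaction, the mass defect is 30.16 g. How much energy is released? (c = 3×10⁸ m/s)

Convert mass defect: Δm = 30.16 g = 0.03016 kg
E = Δm·c² = 0.03016 × (3×10⁸)²
= 0.03016 × 9×10¹⁶ = 2.714×10¹⁵ J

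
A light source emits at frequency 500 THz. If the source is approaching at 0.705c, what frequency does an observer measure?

β = v/c = 0.705
(1+β)/(1-β) = 1.705/0.295 = 5.780
Doppler factor = √(5.780) = 2.404
f_obs = 500 × 2.404 = 1202 THz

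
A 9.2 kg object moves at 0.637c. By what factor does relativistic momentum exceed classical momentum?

p_rel = γmv, p_class = mv
Ratio = γ = 1/√(1 - 0.637²) = 1.297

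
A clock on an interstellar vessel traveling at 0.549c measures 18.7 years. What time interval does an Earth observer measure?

Proper time Δt₀ = 18.7 years
γ = 1/√(1 - 0.549²) = 1.196
Δt = γΔt₀ = 1.196 × 18.7 = 22.37 years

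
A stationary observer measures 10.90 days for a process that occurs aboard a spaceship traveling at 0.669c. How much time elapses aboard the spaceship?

Dilated time Δt = 10.90 days
γ = 1/√(1 - 0.669²) = 1.3454
Δt₀ = Δt/γ = 10.90/1.3454 = 8.102 days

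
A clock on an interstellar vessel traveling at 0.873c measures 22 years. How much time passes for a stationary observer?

Proper time Δt₀ = 22 years
γ = 1/√(1 - 0.873²) = 2.0504
Δt = γΔt₀ = 2.0504 × 22 = 45.11 years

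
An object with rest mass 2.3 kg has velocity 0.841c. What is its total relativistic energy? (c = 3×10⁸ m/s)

γ = 1/√(1 - 0.841²) = 1.8483
mc² = 2.3 × (3×10⁸)² = 2.070×10¹⁷ J
E = γmc² = 1.8483 × 2.070×10¹⁷ = 3.826×10¹⁷ J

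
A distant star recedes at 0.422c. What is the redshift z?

β = 0.422
(1+β)/(1-β) = 1.422/0.578 = 2.4602
√(2.4602) = 1.5685
z = 1.5685 - 1 = 0.5685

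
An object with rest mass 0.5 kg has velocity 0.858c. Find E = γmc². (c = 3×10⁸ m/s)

γ = 1/√(1 - 0.858²) = 1.9469
mc² = 0.5 × (3×10⁸)² = 4.500×10¹⁶ J
E = γmc² = 1.9469 × 4.500×10¹⁶ = 8.761×10¹⁶ J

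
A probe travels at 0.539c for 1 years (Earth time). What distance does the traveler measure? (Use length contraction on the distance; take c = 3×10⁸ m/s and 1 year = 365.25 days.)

Earth distance: d = v × t = 0.539c × 1 yr = 5.1029×10¹⁵ m
γ = 1.1872
d' = d/γ = 5.1029×10¹⁵/1.1872 = 4.298×10¹⁵ m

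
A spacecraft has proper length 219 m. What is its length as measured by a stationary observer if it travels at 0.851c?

Proper length L₀ = 219 m
γ = 1/√(1 - 0.851²) = 1.904
L = L₀/γ = 219/1.904 = 115.0 m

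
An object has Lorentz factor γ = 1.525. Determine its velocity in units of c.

From γ = 1/√(1 - v²/c²):
1/γ² = 1/1.525² = 0.4300
v²/c² = 1 - 0.4300 = 0.5700
v/c = √(0.5700) = 0.7550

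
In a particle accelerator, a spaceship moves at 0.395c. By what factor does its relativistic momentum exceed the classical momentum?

p_rel = γmv, p_class = mv
Ratio = γ = 1/√(1 - 0.395²)
= 1/√(0.843975) = 1.089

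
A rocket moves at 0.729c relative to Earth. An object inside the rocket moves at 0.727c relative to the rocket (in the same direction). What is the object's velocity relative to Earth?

u = (u' + v)/(1 + u'v/c²)
Numerator: 0.727 + 0.729 = 1.456
Denominator: 1 + 0.529983 = 1.529983
u = 1.456/1.529983 = 0.9516c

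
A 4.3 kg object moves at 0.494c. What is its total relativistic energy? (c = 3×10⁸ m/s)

γ = 1/√(1 - 0.494²) = 1.150
mc² = 4.3 × (3×10⁸)² = 3.870×10¹⁷ J
E = γmc² = 1.150 × 3.870×10¹⁷ = 4.451×10¹⁷ J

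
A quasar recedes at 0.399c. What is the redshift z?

β = 0.399
(1+β)/(1-β) = 1.399/0.601 = 2.3278
√(2.3278) = 1.5257
z = 1.5257 - 1 = 0.5257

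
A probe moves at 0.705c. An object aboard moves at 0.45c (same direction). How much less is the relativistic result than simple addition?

Classical: u' + v = 0.45 + 0.705 = 1.155c
Relativistic: u = (0.45 + 0.705)/(1 + 0.31725) = 1.155/1.31725 = 0.8768c
Difference: 1.155 - 0.8768 = 0.2782c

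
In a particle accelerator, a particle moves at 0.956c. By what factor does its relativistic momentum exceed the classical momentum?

p_rel = γmv, p_class = mv
Ratio = γ = 1/√(1 - 0.956²)
= 1/√(0.086064) = 3.409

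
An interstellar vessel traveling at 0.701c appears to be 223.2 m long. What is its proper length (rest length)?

Contracted length L = 223.2 m
γ = 1/√(1 - 0.701²) = 1.4022
L₀ = γL = 1.4022 × 223.2 = 313.0 m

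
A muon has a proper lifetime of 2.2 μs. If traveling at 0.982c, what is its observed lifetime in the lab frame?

Proper lifetime τ₀ = 2.2 μs
γ = 1/√(1 - 0.982²) = 5.294
τ = γτ₀ = 5.294 × 2.2 μs = 11.65 μs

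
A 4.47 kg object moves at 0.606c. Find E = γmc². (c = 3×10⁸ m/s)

γ = 1/√(1 - 0.606²) = 1.257
mc² = 4.47 × (3×10⁸)² = 4.023×10¹⁷ J
E = γmc² = 1.257 × 4.023×10¹⁷ = 5.057×10¹⁷ J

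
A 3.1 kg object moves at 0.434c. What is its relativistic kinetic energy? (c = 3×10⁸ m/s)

γ = 1/√(1 - 0.434²) = 1.110
γ - 1 = 0.1100
KE = (γ-1)mc² = 0.1100 × 3.1 × (3×10⁸)² = 3.069×10¹⁶ J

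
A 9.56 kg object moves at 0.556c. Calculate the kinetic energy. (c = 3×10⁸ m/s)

γ = 1/√(1 - 0.556²) = 1.20311
γ - 1 = 0.20311
KE = (γ-1)mc² = 0.20311 × 9.56 × (3×10⁸)² = 1.748×10¹⁷ J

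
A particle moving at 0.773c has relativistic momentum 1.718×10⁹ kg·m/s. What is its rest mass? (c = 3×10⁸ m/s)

γ = 1/√(1 - 0.773²) = 1.5763
v = 0.773 × 3×10⁸ = 2.319×10⁸ m/s
m = p/(γv) = 1.718×10⁹/(1.5763 × 2.319×10⁸) = 4.700 kg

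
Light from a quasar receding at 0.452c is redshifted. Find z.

β = 0.452
(1+β)/(1-β) = 1.452/0.548 = 2.6496
√(2.6496) = 1.6278
z = 1.6278 - 1 = 0.6278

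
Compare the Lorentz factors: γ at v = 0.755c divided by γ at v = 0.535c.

γ₁ = 1/√(1 - 0.755²) = 1.525
γ₂ = 1/√(1 - 0.535²) = 1.184
γ₁/γ₂ = 1.525/1.184 = 1.288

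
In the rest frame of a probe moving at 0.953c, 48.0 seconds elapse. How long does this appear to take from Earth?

Proper time Δt₀ = 48.0 seconds
γ = 1/√(1 - 0.953²) = 3.301
Δt = γΔt₀ = 3.301 × 48.0 = 158.4 seconds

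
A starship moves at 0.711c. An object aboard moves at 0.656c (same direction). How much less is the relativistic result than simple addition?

Classical: u' + v = 0.656 + 0.711 = 1.367c
Relativistic: u = (0.656 + 0.711)/(1 + 0.466416) = 1.367/1.466416 = 0.9322c
Difference: 1.367 - 0.9322 = 0.4348c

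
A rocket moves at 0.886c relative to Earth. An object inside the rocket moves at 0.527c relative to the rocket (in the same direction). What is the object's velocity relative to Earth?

u = (u' + v)/(1 + u'v/c²)
Numerator: 0.527 + 0.886 = 1.413
Denominator: 1 + 0.466922 = 1.466922
u = 1.413/1.466922 = 0.9632c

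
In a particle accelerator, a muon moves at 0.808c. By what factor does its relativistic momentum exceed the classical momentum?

p_rel = γmv, p_class = mv
Ratio = γ = 1/√(1 - 0.808²)
= 1/√(0.347136) = 1.697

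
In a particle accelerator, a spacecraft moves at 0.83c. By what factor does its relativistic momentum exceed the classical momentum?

p_rel = γmv, p_class = mv
Ratio = γ = 1/√(1 - 0.83²)
= 1/√(0.3111) = 1.793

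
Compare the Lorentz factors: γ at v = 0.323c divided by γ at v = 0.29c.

γ₁ = 1/√(1 - 0.323²) = 1.057
γ₂ = 1/√(1 - 0.29²) = 1.045
γ₁/γ₂ = 1.057/1.045 = 1.011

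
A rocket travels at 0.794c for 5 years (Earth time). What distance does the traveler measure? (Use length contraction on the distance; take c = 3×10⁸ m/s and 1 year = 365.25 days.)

Earth distance: d = v × t = 0.794c × 5 yr = 3.759×10¹⁶ m
γ = 1.645
d' = d/γ = 3.759×10¹⁶/1.645 = 2.285×10¹⁶ m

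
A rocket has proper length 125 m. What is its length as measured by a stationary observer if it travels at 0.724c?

Proper length L₀ = 125 m
γ = 1/√(1 - 0.724²) = 1.4497
L = L₀/γ = 125/1.4497 = 86.22 m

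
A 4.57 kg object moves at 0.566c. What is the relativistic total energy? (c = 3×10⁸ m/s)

γ = 1/√(1 - 0.566²) = 1.213
mc² = 4.57 × (3×10⁸)² = 4.113×10¹⁷ J
E = γmc² = 1.213 × 4.113×10¹⁷ = 4.989×10¹⁷ J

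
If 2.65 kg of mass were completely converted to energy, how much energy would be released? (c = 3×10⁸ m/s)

Using E = mc²:
c² = (3×10⁸)² = 9×10¹⁶ m²/s²
E = 2.65 × 9×10¹⁶ = 2.385×10¹⁷ J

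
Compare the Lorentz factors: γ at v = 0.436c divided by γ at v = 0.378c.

γ₁ = 1/√(1 - 0.436²) = 1.111
γ₂ = 1/√(1 - 0.378²) = 1.080
γ₁/γ₂ = 1.111/1.080 = 1.029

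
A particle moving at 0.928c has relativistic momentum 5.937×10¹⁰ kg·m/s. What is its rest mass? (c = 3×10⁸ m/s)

γ = 1/√(1 - 0.928²) = 2.684
v = 0.928 × 3×10⁸ = 2.784×10⁸ m/s
m = p/(γv) = 5.937×10¹⁰/(2.684 × 2.784×10⁸) = 79.45 kg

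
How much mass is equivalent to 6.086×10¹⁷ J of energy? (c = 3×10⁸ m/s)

From E = mc², we get m = E/c²
c² = (3×10⁸)² = 9×10¹⁶ m²/s²
m = 6.086×10¹⁷ / 9×10¹⁶ = 6.762 kg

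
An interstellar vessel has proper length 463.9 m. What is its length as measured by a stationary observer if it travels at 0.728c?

Proper length L₀ = 463.9 m
γ = 1/√(1 - 0.728²) = 1.459
L = L₀/γ = 463.9/1.459 = 318.0 m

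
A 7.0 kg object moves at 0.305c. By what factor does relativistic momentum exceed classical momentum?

p_rel = γmv, p_class = mv
Ratio = γ = 1/√(1 - 0.305²) = 1.050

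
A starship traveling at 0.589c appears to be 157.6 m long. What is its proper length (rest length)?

Contracted length L = 157.6 m
γ = 1/√(1 - 0.589²) = 1.237
L₀ = γL = 1.237 × 157.6 = 195.0 m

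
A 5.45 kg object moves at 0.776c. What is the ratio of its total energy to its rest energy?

E = γmc², E₀ = mc²
E/E₀ = γ = 1/√(1 - 0.776²) = 1.585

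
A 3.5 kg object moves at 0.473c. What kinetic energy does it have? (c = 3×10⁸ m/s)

γ = 1/√(1 - 0.473²) = 1.13499
γ - 1 = 0.13499
KE = (γ-1)mc² = 0.13499 × 3.5 × (3×10⁸)² = 4.252×10¹⁶ J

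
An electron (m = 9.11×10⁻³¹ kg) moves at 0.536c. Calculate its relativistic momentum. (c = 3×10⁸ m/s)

γ = 1/√(1 - 0.536²) = 1.1845
v = 0.536 × 3×10⁸ = 1.608×10⁸ m/s
p = γmv = 1.1845 × 9.11×10⁻³¹ × 1.608×10⁸ = 1.735×10⁻²² kg·m/s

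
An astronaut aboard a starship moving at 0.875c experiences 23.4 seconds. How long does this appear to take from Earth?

Proper time Δt₀ = 23.4 seconds
γ = 1/√(1 - 0.875²) = 2.06559
Δt = γΔt₀ = 2.06559 × 23.4 = 48.33 seconds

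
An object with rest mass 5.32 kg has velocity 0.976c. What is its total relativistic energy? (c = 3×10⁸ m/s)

γ = 1/√(1 - 0.976²) = 4.592
mc² = 5.32 × (3×10⁸)² = 4.788×10¹⁷ J
E = γmc² = 4.592 × 4.788×10¹⁷ = 2.199×10¹⁸ J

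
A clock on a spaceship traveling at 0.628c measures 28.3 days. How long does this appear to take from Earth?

Proper time Δt₀ = 28.3 days
γ = 1/√(1 - 0.628²) = 1.285
Δt = γΔt₀ = 1.285 × 28.3 = 36.37 days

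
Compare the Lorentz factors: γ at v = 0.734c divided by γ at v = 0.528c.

γ₁ = 1/√(1 - 0.734²) = 1.472
γ₂ = 1/√(1 - 0.528²) = 1.178
γ₁/γ₂ = 1.472/1.178 = 1.250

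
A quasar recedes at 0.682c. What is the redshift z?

β = 0.682
(1+β)/(1-β) = 1.682/0.318 = 5.289
√(5.289) = 2.300
z = 2.300 - 1 = 1.300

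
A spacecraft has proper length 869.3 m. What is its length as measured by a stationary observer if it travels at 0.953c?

Proper length L₀ = 869.3 m
γ = 1/√(1 - 0.953²) = 3.3007
L = L₀/γ = 869.3/3.3007 = 263.4 m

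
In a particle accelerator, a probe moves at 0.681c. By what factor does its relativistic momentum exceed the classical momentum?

p_rel = γmv, p_class = mv
Ratio = γ = 1/√(1 - 0.681²)
= 1/√(0.536239) = 1.366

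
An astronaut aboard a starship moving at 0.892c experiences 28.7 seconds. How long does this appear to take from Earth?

Proper time Δt₀ = 28.7 seconds
γ = 1/√(1 - 0.892²) = 2.2122
Δt = γΔt₀ = 2.2122 × 28.7 = 63.49 seconds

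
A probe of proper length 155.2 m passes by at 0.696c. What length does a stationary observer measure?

Proper length L₀ = 155.2 m
γ = 1/√(1 - 0.696²) = 1.393
L = L₀/γ = 155.2/1.393 = 111.4 m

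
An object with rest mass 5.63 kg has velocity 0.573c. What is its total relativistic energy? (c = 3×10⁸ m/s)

γ = 1/√(1 - 0.573²) = 1.2202
mc² = 5.63 × (3×10⁸)² = 5.067×10¹⁷ J
E = γmc² = 1.2202 × 5.067×10¹⁷ = 6.183×10¹⁷ J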